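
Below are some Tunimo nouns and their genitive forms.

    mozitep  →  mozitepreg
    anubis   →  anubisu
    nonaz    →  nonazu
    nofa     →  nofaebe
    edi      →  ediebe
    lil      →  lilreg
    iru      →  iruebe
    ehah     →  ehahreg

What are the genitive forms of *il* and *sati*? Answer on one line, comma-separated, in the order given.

The alternation tracks the final sound of the stem — -u when the stem ends in a sibilant (*anubis*, *nonaz*); -reg when the stem ends in a non-sibilant consonant (*mozitep*, *lil*, *ehah*); -ebe when the stem ends in a vowel (*nofa*, *edi*, *iru*).
*il* — final sound /l/ (a non-sibilant consonant) → -reg → *ilreg*.
The final sound of *sati* is /i/, which is a vowel, so the suffix is -ebe, giving *satiebe*.

ilreg, satiebe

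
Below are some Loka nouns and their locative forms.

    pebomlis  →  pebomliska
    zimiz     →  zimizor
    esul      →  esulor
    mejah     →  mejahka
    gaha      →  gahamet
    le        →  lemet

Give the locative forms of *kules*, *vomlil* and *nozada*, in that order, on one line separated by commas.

The suffix is conditioned by the final sound: -ka when the stem ends in a voiceless consonant (*pebomlis*, *mejah*); -or when the stem ends in a voiced consonant (*zimiz*, *esul*); -met when the stem ends in a vowel (*gaha*, *le*).
*kules*: final sound = /s/, a voiceless consonant → -ka → *kuleska*.
*vomlil* — final sound /l/ (a voiced consonant) → -or → *vomlilor*.
Since the final sound of *nozada* is /a/ (a vowel), it takes -met, giving *nozadamet*.

kuleska, vomlilor, nozadamet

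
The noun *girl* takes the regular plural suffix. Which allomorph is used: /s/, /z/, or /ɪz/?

/z/

The stem *girl* ends in a voiced non-sibilant sound.
The plural suffix surfaces as /ɪz/ after sibilants, /s/ after other voiceless consonants, and /z/ after other voiced sounds.
So the plural -s on *girl* is pronounced /z/.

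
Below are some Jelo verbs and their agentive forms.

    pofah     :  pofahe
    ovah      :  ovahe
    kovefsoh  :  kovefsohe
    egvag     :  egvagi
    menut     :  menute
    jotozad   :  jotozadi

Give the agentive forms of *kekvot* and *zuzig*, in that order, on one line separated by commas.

kekvote, zuzigi

The suffix is conditioned by the final consonant: -e when the stem ends in a voiceless consonant (*pofah*, *ovah*, *kovefsoh*, *menut*); -i when the stem ends in a voiced consonant (*egvag*, *jotozad*).
*kekvot*: final consonant = /t/, voiceless → -e → *kekvote*.
The final consonant of *zuzig* is /g/, which is voiced, so the suffix is -i, giving *zuzigi*.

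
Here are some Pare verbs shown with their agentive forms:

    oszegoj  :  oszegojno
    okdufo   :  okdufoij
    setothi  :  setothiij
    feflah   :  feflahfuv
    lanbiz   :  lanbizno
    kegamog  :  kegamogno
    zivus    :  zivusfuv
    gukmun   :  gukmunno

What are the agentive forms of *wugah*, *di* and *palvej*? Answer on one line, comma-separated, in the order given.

The alternation tracks the final sound of the stem — -fuv when the stem ends in a voiceless consonant (*feflah*, *zivus*); -no when the stem ends in a voiced consonant (*oszegoj*, *lanbiz*, *kegamog*, *gukmun*); -ij when the stem ends in a vowel (*okdufo*, *setothi*).
*wugah*: final sound = /h/, a voiceless consonant → -fuv → *wugahfuv*.
Since the final sound of *di* is /i/ (a vowel), it takes -ij, giving *diij*.
The final sound of *palvej* is /j/, which is a voiced consonant, so the suffix is -no, giving *palvejno*.

wugahfuv, diij, palvejno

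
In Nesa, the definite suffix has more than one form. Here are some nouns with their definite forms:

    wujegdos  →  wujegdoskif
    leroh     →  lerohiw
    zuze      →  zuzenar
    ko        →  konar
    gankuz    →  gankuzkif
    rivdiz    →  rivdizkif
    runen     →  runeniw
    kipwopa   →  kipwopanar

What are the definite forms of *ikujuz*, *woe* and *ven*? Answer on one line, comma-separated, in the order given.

ikujuzkif, woenar, veniw

Looking at the final sound of each stem: -kif when the stem ends in a sibilant (*wujegdos*, *gankuz*, *rivdiz*); -iw when the stem ends in a non-sibilant consonant (*leroh*, *runen*); -nar when the stem ends in a vowel (*zuze*, *ko*, *kipwopa*).
The final sound of *ikujuz* is /z/, which is a sibilant, so the suffix is -kif, giving *ikujuzkif*.
*woe* — final sound /e/ (a vowel) → -nar → *woenar*.
*ven*: final sound = /n/, a non-sibilant consonant → -iw → *veniw*.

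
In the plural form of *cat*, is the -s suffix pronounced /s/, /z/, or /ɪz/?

/s/

The stem *cat* ends in a voiceless non-sibilant consonant.
The plural suffix surfaces as /ɪz/ after sibilants, /s/ after other voiceless consonants, and /z/ after other voiced sounds.
So the plural -s on *cat* is pronounced /s/.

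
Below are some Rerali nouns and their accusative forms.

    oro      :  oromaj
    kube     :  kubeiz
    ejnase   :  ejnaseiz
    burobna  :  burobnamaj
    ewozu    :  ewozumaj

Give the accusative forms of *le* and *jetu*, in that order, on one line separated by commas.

leiz, jetumaj

Looking at the last vowel of each stem: -iz when the last vowel of the stem is a front vowel (*kube*, *ejnase*); -maj when the last vowel of the stem is a back vowel (*oro*, *burobna*, *ewozu*).
Since the last vowel of *le* is /e/ (a front vowel), it takes -iz, giving *leiz*.
The last vowel of *jetu* is /u/, which is a back vowel, so the suffix is -maj, giving *jetumaj*.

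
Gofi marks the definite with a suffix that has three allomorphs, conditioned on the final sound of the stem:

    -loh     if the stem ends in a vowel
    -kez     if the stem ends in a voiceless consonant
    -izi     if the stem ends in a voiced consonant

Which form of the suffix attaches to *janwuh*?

Since the final sound of *janwuh* is /h/ (a voiceless consonant), it takes -kez.

-kez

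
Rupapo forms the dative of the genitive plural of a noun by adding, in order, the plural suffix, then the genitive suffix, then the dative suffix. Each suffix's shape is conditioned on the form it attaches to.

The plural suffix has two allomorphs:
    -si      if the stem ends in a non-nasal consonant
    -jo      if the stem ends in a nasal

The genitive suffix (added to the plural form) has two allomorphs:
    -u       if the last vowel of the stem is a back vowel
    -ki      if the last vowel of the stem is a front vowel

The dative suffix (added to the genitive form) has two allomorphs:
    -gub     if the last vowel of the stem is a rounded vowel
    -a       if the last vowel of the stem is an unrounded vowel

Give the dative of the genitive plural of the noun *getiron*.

The final consonant of *getiron* is /n/, which is a nasal, so the plural suffix is -jo, giving *getironjo*.
The plural form *getironjo* — last vowel /o/ (a back vowel) → -u → *getironjou*.
The genitive form *getironjou*: last vowel = /u/, a rounded vowel → -gub → *getironjougub*.

getironjougub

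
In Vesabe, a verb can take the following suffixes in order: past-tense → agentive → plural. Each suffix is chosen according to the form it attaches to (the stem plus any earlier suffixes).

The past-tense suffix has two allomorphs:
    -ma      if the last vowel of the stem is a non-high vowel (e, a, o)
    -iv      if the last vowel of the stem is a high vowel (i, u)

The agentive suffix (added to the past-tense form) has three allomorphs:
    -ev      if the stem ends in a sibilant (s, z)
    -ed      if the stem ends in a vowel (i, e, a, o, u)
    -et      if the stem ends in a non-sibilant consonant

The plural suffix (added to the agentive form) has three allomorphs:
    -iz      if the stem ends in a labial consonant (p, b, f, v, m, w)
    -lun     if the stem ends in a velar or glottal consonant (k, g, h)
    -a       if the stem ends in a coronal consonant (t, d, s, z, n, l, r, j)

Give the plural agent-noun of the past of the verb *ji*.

jiiveta

Since the last vowel of *ji* is /i/ (a high vowel), it takes -iv, giving *jiiv*.
The final sound of the past-tense form *jiiv* is /v/, which is a non-sibilant consonant, so the agentive suffix is -et, giving *jiivet*.
The agentive form *jiivet* — final consonant /t/ (coronal) → -a → *jiiveta*.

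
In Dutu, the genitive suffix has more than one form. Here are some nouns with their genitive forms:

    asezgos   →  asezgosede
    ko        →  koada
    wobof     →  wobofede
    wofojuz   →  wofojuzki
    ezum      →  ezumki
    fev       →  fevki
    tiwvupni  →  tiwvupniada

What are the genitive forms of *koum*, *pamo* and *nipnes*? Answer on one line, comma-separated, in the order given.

Looking at the final sound of each stem: -ede when the stem ends in a voiceless consonant (*asezgos*, *wobof*); -ki when the stem ends in a voiced consonant (*wofojuz*, *ezum*, *fev*); -ada when the stem ends in a vowel (*ko*, *tiwvupni*).
*koum*: final sound = /m/, a voiced consonant → -ki → *koumki*.
Since the final sound of *pamo* is /o/ (a vowel), it takes -ada, giving *pamoada*.
The final sound of *nipnes* is /s/, which is a voiceless consonant, so the suffix is -ede, giving *nipnesede*.

koumki, pamoada, nipnesede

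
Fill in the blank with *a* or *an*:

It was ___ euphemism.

a

The indefinite article is chosen by the initial *sound* of the following word, not its spelling.
*euphemism* begins with the sound /juː/ (eu pronounced /juː/) — a consonant sound.
So the article is *a*: It was a euphemism.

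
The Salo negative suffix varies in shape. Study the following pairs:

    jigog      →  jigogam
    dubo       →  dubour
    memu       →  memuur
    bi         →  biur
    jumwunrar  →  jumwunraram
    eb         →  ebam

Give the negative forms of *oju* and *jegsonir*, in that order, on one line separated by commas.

The suffix is conditioned by the final sound: -am when the stem ends in a consonant (*jigog*, *jumwunrar*, *eb*); -ur when the stem ends in a vowel (*dubo*, *memu*, *bi*).
The final sound of *oju* is /u/, which is a vowel, so the suffix is -ur, giving *ojuur*.
*jegsonir*: final sound = /r/, a consonant → -am → *jegsoniram*.

ojuur, jegsoniram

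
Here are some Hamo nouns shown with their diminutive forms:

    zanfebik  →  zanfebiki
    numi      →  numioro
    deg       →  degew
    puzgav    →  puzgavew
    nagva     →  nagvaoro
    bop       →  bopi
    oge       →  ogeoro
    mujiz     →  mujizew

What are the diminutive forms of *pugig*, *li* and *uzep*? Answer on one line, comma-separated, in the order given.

The suffix is conditioned by the final sound: -i when the stem ends in a voiceless consonant (*zanfebik*, *bop*); -ew when the stem ends in a voiced consonant (*deg*, *puzgav*, *mujiz*); -oro when the stem ends in a vowel (*numi*, *nagva*, *oge*).
*pugig* — final sound /g/ (a voiced consonant) → -ew → *pugigew*.
Since the final sound of *li* is /i/ (a vowel), it takes -oro, giving *lioro*.
*uzep* — final sound /p/ (a voiceless consonant) → -i → *uzepi*.

pugigew, lioro, uzepi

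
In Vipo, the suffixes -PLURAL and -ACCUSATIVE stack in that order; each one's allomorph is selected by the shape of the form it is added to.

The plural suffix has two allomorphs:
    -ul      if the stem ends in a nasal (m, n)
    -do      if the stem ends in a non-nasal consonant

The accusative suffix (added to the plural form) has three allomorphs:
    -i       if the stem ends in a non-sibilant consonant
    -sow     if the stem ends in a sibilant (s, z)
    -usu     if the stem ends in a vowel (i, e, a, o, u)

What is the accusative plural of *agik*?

Since the final consonant of *agik* is /k/ (non-nasal), it takes -do, giving *agikdo*.
Since the final sound of the plural form *agikdo* is /o/ (a vowel), it takes -usu, giving *agikdousu*.

agikdousu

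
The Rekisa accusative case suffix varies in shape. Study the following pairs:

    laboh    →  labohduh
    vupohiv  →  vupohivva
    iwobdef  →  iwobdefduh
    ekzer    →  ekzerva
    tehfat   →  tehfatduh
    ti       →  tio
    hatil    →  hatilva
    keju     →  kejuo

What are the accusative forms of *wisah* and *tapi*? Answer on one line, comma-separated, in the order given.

wisahduh, tapio

The pattern is voicing of the final sound: -duh when the stem ends in a voiceless consonant (*laboh*, *iwobdef*, *tehfat*); -va when the stem ends in a voiced consonant (*vupohiv*, *ekzer*, *hatil*); -o when the stem ends in a vowel (*ti*, *keju*).
*wisah* — final sound /h/ (a voiceless consonant) → -duh → *wisahduh*.
The final sound of *tapi* is /i/, which is a vowel, so the suffix is -o, giving *tapio*.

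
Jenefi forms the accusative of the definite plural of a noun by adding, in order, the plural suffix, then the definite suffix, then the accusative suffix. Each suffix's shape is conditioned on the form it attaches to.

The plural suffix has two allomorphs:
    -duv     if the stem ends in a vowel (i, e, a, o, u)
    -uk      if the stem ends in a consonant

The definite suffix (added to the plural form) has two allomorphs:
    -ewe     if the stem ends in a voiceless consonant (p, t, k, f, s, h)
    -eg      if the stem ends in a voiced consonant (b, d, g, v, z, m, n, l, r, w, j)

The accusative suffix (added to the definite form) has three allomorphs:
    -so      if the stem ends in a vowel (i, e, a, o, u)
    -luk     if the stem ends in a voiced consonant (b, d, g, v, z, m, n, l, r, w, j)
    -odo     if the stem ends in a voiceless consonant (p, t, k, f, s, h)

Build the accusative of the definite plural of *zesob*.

zesobukeweso

*zesob*: final sound = /b/, a consonant → -uk → *zesobuk*.
The plural form *zesobuk* — final consonant /k/ (voiceless) → -ewe → *zesobukewe*.
The definite form *zesobukewe*: final sound = /e/, a vowel → -so → *zesobukeweso*.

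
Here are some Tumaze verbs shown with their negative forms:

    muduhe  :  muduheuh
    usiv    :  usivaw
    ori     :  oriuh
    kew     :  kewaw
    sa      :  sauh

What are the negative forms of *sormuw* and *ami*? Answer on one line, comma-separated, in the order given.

The alternation tracks the final sound of the stem — -aw when the stem ends in a consonant (*usiv*, *kew*); -uh when the stem ends in a vowel (*muduhe*, *ori*, *sa*).
*sormuw*: final sound = /w/, a consonant → -aw → *sormuwaw*.
*ami* — final sound /i/ (a vowel) → -uh → *amiuh*.

sormuwaw, amiuh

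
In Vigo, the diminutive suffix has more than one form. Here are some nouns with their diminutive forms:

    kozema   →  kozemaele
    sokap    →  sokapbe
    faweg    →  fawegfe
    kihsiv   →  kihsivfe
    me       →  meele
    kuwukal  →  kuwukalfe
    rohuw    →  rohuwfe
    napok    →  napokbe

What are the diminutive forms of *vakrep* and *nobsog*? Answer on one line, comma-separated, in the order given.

vakrepbe, nobsogfe

Looking at the final sound of each stem: -be when the stem ends in a voiceless consonant (*sokap*, *napok*); -fe when the stem ends in a voiced consonant (*faweg*, *kihsiv*, *kuwukal*, *rohuw*); -ele when the stem ends in a vowel (*kozema*, *me*).
*vakrep*: final sound = /p/, a voiceless consonant → -be → *vakrepbe*.
The final sound of *nobsog* is /g/, which is a voiced consonant, so the suffix is -fe, giving *nobsogfe*.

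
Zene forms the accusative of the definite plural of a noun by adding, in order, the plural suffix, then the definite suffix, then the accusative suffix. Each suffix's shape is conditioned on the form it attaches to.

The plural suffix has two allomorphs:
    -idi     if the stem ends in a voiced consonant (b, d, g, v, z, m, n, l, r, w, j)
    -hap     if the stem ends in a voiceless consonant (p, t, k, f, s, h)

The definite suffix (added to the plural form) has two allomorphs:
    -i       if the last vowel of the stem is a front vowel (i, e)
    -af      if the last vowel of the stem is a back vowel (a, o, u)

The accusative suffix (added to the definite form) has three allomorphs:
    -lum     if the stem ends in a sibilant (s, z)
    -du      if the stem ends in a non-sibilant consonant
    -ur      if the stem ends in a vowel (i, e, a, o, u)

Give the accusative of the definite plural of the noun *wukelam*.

*wukelam*: final consonant = /m/, voiced → -idi → *wukelamidi*.
Since the last vowel of the plural form *wukelamidi* is /i/ (a front vowel), it takes -i, giving *wukelamidii*.
The definite form *wukelamidii*: final sound = /i/, a vowel → -ur → *wukelamidiiur*.

wukelamidiiur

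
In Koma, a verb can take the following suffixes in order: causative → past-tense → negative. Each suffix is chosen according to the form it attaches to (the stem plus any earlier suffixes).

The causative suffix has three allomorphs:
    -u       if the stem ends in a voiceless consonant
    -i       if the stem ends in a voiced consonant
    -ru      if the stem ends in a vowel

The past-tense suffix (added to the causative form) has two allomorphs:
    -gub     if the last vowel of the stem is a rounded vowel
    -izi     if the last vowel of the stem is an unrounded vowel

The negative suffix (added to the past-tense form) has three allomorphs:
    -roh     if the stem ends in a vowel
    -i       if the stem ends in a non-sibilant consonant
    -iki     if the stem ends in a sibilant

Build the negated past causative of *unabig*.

Since the final sound of *unabig* is /g/ (a voiced consonant), it takes -i, giving *unabigi*.
The last vowel of the causative form *unabigi* is /i/, which is an unrounded vowel, so the past-tense suffix is -izi, giving *unabigiizi*.
The final sound of the past-tense form *unabigiizi* is /i/, which is a vowel, so the negative suffix is -roh, giving *unabigiiziroh*.

unabigiiziroh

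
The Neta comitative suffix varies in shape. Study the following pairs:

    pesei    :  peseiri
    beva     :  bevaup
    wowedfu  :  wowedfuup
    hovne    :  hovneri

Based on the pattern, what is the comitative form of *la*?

The suffix is conditioned by the last vowel: -ri when the last vowel of the stem is a front vowel (*pesei*, *hovne*); -up when the last vowel of the stem is a back vowel (*beva*, *wowedfu*).
*la* — last vowel /a/ (a back vowel) → -up → *laup*.

laup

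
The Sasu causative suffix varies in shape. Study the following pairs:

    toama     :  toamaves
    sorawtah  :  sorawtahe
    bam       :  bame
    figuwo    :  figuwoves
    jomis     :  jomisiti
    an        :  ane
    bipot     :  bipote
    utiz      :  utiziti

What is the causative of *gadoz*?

Looking at the final sound of each stem: -iti when the stem ends in a sibilant (*jomis*, *utiz*); -e when the stem ends in a non-sibilant consonant (*sorawtah*, *bam*, *an*, *bipot*); -ves when the stem ends in a vowel (*toama*, *figuwo*).
The final sound of *gadoz* is /z/, which is a sibilant, so the suffix is -iti, giving *gadoziti*.

gadoziti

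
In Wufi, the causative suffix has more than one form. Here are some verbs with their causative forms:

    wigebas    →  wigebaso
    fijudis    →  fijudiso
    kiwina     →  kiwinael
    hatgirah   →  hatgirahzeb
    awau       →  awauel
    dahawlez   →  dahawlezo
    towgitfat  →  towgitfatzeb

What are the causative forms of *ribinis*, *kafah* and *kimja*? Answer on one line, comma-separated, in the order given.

Looking at the final sound of each stem: -o when the stem ends in a sibilant (*wigebas*, *fijudis*, *dahawlez*); -zeb when the stem ends in a non-sibilant consonant (*hatgirah*, *towgitfat*); -el when the stem ends in a vowel (*kiwina*, *awau*).
*ribinis* — final sound /s/ (a sibilant) → -o → *ribiniso*.
*kafah* — final sound /h/ (a non-sibilant consonant) → -zeb → *kafahzeb*.
The final sound of *kimja* is /a/, which is a vowel, so the suffix is -el, giving *kimjael*.

ribiniso, kafahzeb, kimjael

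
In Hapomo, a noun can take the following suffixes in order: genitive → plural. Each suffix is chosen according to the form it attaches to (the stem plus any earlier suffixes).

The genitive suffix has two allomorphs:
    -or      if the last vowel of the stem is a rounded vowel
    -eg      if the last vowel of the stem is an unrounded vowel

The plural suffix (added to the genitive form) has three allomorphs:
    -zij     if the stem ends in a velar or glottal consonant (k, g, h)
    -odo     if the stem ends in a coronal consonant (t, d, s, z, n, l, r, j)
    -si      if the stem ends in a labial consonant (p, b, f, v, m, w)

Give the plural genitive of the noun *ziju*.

zijuorodo

Since the last vowel of *ziju* is /u/ (a rounded vowel), it takes -or, giving *zijuor*.
Since the final consonant of the genitive form *zijuor* is /r/ (coronal), it takes -odo, giving *zijuorodo*.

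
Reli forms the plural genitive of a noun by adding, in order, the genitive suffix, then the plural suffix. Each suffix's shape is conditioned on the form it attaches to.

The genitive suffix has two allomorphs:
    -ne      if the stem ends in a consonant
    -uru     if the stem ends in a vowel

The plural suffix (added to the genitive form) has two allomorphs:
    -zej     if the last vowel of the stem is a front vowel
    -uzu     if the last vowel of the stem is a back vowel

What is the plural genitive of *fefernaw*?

fefernawnezej

The final sound of *fefernaw* is /w/, which is a consonant, so the genitive suffix is -ne, giving *fefernawne*.
The genitive form *fefernawne*: last vowel = /e/, a front vowel → -zej → *fefernawnezej*.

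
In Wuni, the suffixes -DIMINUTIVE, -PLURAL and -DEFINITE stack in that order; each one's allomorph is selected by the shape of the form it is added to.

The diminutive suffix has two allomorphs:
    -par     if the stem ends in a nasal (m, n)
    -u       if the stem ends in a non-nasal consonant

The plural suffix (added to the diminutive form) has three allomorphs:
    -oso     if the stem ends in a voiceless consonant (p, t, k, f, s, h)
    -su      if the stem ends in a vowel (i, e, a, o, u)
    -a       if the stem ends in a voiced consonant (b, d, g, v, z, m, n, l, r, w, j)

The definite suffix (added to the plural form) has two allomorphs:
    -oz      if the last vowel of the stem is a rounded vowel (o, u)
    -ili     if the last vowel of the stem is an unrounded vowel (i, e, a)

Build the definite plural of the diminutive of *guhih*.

guhihusuoz

The final consonant of *guhih* is /h/, which is non-nasal, so the diminutive suffix is -u, giving *guhihu*.
The final sound of the diminutive form *guhihu* is /u/, which is a vowel, so the plural suffix is -su, giving *guhihusu*.
The last vowel of the plural form *guhihusu* is /u/, which is a rounded vowel, so the definite suffix is -oz, giving *guhihusuoz*.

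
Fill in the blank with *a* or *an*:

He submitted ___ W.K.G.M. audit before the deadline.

The indefinite article is chosen by the initial *sound* of the following word, not its spelling.
The initialism *W.K.G.M.* is read letter by letter; the first letter, W, is pronounced /ˈdʌbəl.juː/, which begins with a consonant sound.
So the article is *a*: He submitted a W.K.G.M. audit before the deadline.

a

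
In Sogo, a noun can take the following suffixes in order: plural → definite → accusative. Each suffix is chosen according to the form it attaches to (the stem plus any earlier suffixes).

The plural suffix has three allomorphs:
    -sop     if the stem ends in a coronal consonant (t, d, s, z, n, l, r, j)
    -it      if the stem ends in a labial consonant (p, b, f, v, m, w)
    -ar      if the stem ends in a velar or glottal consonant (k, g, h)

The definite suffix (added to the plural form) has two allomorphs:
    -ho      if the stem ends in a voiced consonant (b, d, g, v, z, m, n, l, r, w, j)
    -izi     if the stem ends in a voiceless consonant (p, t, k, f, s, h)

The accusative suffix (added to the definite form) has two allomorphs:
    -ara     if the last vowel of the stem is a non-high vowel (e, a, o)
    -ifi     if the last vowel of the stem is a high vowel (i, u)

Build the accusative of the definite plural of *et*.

*et* — final consonant /t/ (coronal) → -sop → *etsop*.
Since the final consonant of the plural form *etsop* is /p/ (voiceless), it takes -izi, giving *etsopizi*.
The definite form *etsopizi*: last vowel = /i/, a high vowel → -ifi → *etsopiziifi*.

etsopiziifi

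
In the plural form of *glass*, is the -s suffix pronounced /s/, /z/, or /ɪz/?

The stem *glass* ends in a sibilant (/s, z, ʃ, ʒ, tʃ, dʒ/).
The plural suffix surfaces as /ɪz/ after sibilants, /s/ after other voiceless consonants, and /z/ after other voiced sounds.
So the plural -s on *glass* is pronounced /ɪz/.

/ɪz/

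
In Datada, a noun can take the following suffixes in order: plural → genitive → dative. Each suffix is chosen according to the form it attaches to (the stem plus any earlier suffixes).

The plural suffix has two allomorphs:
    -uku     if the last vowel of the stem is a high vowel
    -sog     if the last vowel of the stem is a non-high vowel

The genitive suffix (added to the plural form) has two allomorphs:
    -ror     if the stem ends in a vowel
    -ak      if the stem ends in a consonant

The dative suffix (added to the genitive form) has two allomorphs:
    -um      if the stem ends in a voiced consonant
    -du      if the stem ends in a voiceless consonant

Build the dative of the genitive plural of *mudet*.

mudetsogakdu

The last vowel of *mudet* is /e/, which is a non-high vowel, so the plural suffix is -sog, giving *mudetsog*.
The plural form *mudetsog*: final sound = /g/, a consonant → -ak → *mudetsogak*.
The genitive form *mudetsogak* — final consonant /k/ (voiceless) → -du → *mudetsogakdu*.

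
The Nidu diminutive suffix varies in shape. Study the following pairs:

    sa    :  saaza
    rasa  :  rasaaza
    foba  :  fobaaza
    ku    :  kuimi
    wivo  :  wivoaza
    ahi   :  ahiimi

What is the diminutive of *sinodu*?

sinoduimi

The pattern is height harmony: -imi when the last vowel of the stem is a high vowel (*ku*, *ahi*); -aza when the last vowel of the stem is a non-high vowel (*sa*, *rasa*, *foba*, *wivo*).
Since the last vowel of *sinodu* is /u/ (a high vowel), it takes -imi, giving *sinoduimi*.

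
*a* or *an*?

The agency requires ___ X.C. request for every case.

an

The indefinite article is chosen by the initial *sound* of the following word, not its spelling.
The initialism *X.C.* is read letter by letter; the first letter, X, is pronounced /ɛks/, which begins with a vowel sound.
So the article is *an*: The agency requires an X.C. request for every case.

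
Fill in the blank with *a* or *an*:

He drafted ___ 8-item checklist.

The indefinite article is chosen by the initial *sound* of the following word, not its spelling.
The number *8* is spoken "eight", beginning with /eɪt/ — a vowel sound.
So the article is *an*: He drafted an 8-item checklist.

an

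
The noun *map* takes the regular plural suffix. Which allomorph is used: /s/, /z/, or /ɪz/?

/s/

The stem *map* ends in a voiceless non-sibilant consonant.
The plural suffix surfaces as /ɪz/ after sibilants, /s/ after other voiceless consonants, and /z/ after other voiced sounds.
So the plural -s on *map* is pronounced /s/.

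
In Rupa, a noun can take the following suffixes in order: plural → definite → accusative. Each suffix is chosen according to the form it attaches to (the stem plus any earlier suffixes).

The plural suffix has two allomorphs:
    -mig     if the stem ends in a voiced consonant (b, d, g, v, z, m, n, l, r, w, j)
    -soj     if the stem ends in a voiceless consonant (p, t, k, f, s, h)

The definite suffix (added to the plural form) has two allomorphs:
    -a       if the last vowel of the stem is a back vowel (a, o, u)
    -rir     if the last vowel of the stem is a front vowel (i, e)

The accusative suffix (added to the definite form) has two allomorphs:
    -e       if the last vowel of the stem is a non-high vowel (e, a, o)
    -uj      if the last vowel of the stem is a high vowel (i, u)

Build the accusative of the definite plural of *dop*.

dopsojae

*dop*: final consonant = /p/, voiceless → -soj → *dopsoj*.
The plural form *dopsoj*: last vowel = /o/, a back vowel → -a → *dopsoja*.
The definite form *dopsoja* — last vowel /a/ (a non-high vowel) → -e → *dopsojae*.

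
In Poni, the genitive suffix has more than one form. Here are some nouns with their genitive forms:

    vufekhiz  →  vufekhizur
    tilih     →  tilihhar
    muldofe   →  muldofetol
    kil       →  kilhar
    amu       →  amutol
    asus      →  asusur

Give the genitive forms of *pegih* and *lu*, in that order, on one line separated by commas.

Looking at the final sound of each stem: -ur when the stem ends in a sibilant (*vufekhiz*, *asus*); -har when the stem ends in a non-sibilant consonant (*tilih*, *kil*); -tol when the stem ends in a vowel (*muldofe*, *amu*).
*pegih*: final sound = /h/, a non-sibilant consonant → -har → *pegihhar*.
*lu*: final sound = /u/, a vowel → -tol → *lutol*.

pegihhar, lutol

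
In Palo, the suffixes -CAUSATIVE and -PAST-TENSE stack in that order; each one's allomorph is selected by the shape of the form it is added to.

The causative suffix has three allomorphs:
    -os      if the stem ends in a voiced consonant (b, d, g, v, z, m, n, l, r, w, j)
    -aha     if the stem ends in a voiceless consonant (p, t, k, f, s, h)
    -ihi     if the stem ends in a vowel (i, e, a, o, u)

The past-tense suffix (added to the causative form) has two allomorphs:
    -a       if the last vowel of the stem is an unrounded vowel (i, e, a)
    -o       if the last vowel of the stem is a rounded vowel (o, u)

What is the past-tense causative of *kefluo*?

*kefluo* — final sound /o/ (a vowel) → -ihi → *kefluoihi*.
The causative form *kefluoihi*: last vowel = /i/, an unrounded vowel → -a → *kefluoihia*.

kefluoihia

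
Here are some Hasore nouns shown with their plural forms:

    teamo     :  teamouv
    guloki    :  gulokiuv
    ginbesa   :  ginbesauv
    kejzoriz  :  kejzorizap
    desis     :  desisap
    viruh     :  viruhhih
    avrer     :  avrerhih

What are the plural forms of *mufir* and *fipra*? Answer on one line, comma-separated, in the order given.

The pattern is sibilance of the final sound: -ap when the stem ends in a sibilant (*kejzoriz*, *desis*); -hih when the stem ends in a non-sibilant consonant (*viruh*, *avrer*); -uv when the stem ends in a vowel (*teamo*, *guloki*, *ginbesa*).
*mufir*: final sound = /r/, a non-sibilant consonant → -hih → *mufirhih*.
The final sound of *fipra* is /a/, which is a vowel, so the suffix is -uv, giving *fiprauv*.

mufirhih, fiprauv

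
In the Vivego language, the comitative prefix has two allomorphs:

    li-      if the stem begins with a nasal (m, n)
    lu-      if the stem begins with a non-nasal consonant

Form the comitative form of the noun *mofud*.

limofud

Since the first consonant of *mofud* is /m/ (a nasal), it takes li-, giving *limofud*.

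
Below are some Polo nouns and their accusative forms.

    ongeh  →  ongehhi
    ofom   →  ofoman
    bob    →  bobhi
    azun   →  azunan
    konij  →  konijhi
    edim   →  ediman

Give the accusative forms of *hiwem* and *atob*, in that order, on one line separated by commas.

hiweman, atobhi

The alternation tracks the final consonant of the stem — -an when the stem ends in a nasal (*ofom*, *azun*, *edim*); -hi when the stem ends in a non-nasal consonant (*ongeh*, *bob*, *konij*).
*hiwem* — final consonant /m/ (a nasal) → -an → *hiweman*.
*atob*: final consonant = /b/, non-nasal → -hi → *atobhi*.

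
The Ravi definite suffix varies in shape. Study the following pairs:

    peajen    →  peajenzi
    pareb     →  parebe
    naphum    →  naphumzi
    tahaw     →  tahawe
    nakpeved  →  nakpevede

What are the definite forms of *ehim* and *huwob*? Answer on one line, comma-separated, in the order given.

ehimzi, huwobe

The alternation tracks the final consonant of the stem — -zi when the stem ends in a nasal (*peajen*, *naphum*); -e when the stem ends in a non-nasal consonant (*pareb*, *tahaw*, *nakpeved*).
The final consonant of *ehim* is /m/, which is a nasal, so the suffix is -zi, giving *ehimzi*.
The final consonant of *huwob* is /b/, which is non-nasal, so the suffix is -e, giving *huwobe*.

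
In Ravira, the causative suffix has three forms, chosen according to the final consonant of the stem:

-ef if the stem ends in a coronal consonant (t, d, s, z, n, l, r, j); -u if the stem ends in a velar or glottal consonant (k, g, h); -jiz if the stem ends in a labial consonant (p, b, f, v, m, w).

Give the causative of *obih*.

obihu

Since the final consonant of *obih* is /h/ (velar/glottal), it takes -u, giving *obihu*.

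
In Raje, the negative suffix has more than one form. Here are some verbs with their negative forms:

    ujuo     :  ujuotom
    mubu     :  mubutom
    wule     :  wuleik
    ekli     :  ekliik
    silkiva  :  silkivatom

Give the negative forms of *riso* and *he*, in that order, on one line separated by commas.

risotom, heik

The alternation tracks the last vowel of the stem — -ik when the last vowel of the stem is a front vowel (*wule*, *ekli*); -tom when the last vowel of the stem is a back vowel (*ujuo*, *mubu*, *silkiva*).
*riso*: last vowel = /o/, a back vowel → -tom → *risotom*.
*he* — last vowel /e/ (a front vowel) → -ik → *heik*.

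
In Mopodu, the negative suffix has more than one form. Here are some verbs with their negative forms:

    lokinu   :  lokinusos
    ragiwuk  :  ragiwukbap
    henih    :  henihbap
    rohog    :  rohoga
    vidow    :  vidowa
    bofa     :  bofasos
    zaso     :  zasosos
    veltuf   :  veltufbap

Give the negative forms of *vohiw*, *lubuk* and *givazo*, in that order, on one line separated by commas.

vohiwa, lubukbap, givazosos

The pattern is voicing of the final sound: -bap when the stem ends in a voiceless consonant (*ragiwuk*, *henih*, *veltuf*); -a when the stem ends in a voiced consonant (*rohog*, *vidow*); -sos when the stem ends in a vowel (*lokinu*, *bofa*, *zaso*).
*vohiw* — final sound /w/ (a voiced consonant) → -a → *vohiwa*.
*lubuk* — final sound /k/ (a voiceless consonant) → -bap → *lubukbap*.
Since the final sound of *givazo* is /o/ (a vowel), it takes -sos, giving *givazosos*.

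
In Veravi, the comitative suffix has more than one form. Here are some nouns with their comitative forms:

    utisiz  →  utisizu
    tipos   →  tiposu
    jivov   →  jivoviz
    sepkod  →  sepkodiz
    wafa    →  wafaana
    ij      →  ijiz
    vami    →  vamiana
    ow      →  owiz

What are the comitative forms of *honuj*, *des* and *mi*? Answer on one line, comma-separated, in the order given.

honujiz, desu, miana

The suffix is conditioned by the final sound: -u when the stem ends in a sibilant (*utisiz*, *tipos*); -iz when the stem ends in a non-sibilant consonant (*jivov*, *sepkod*, *ij*, *ow*); -ana when the stem ends in a vowel (*wafa*, *vami*).
*honuj*: final sound = /j/, a non-sibilant consonant → -iz → *honujiz*.
Since the final sound of *des* is /s/ (a sibilant), it takes -u, giving *desu*.
Since the final sound of *mi* is /i/ (a vowel), it takes -ana, giving *miana*.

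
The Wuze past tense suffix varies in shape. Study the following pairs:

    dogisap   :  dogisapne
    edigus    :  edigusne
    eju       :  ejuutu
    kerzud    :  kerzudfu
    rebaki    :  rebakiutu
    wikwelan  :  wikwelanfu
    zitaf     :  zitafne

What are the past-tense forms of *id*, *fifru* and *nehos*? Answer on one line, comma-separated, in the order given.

idfu, fifruutu, nehosne

The pattern is voicing of the final sound: -ne when the stem ends in a voiceless consonant (*dogisap*, *edigus*, *zitaf*); -fu when the stem ends in a voiced consonant (*kerzud*, *wikwelan*); -utu when the stem ends in a vowel (*eju*, *rebaki*).
*id*: final sound = /d/, a voiced consonant → -fu → *idfu*.
Since the final sound of *fifru* is /u/ (a vowel), it takes -utu, giving *fifruutu*.
*nehos* — final sound /s/ (a voiceless consonant) → -ne → *nehosne*.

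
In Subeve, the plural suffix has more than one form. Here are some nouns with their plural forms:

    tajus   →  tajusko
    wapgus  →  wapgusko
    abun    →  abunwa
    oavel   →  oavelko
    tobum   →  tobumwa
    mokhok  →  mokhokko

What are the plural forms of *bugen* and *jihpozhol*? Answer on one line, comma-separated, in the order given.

bugenwa, jihpozholko

The pattern is nasality of the final consonant: -wa when the stem ends in a nasal (*abun*, *tobum*); -ko when the stem ends in a non-nasal consonant (*tajus*, *wapgus*, *oavel*, *mokhok*).
*bugen*: final consonant = /n/, a nasal → -wa → *bugenwa*.
The final consonant of *jihpozhol* is /l/, which is non-nasal, so the suffix is -ko, giving *jihpozholko*.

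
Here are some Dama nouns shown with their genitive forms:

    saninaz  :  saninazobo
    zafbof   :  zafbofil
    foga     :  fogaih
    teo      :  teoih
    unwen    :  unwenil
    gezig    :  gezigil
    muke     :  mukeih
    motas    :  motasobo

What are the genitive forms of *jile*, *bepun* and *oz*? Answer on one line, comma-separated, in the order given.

The pattern is sibilance of the final sound: -obo when the stem ends in a sibilant (*saninaz*, *motas*); -il when the stem ends in a non-sibilant consonant (*zafbof*, *unwen*, *gezig*); -ih when the stem ends in a vowel (*foga*, *teo*, *muke*).
*jile*: final sound = /e/, a vowel → -ih → *jileih*.
Since the final sound of *bepun* is /n/ (a non-sibilant consonant), it takes -il, giving *bepunil*.
*oz*: final sound = /z/, a sibilant → -obo → *ozobo*.

jileih, bepunil, ozobo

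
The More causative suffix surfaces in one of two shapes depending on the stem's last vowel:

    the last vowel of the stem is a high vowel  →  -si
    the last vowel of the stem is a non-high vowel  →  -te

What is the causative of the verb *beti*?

*beti*: last vowel = /i/, a high vowel → -si → *betisi*.

betisi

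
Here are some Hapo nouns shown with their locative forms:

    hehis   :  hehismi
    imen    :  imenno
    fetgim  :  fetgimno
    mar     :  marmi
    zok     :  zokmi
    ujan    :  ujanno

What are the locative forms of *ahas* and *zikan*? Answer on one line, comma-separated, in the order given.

ahasmi, zikanno

The pattern is nasality of the final consonant: -no when the stem ends in a nasal (*imen*, *fetgim*, *ujan*); -mi when the stem ends in a non-nasal consonant (*hehis*, *mar*, *zok*).
*ahas*: final consonant = /s/, non-nasal → -mi → *ahasmi*.
The final consonant of *zikan* is /n/, which is a nasal, so the suffix is -no, giving *zikanno*.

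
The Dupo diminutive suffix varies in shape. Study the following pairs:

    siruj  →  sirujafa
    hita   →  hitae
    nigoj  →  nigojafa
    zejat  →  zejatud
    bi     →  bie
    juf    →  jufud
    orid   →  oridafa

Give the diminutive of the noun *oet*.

oetud

The alternation tracks the final sound of the stem — -ud when the stem ends in a voiceless consonant (*zejat*, *juf*); -afa when the stem ends in a voiced consonant (*siruj*, *nigoj*, *orid*); -e when the stem ends in a vowel (*hita*, *bi*).
Since the final sound of *oet* is /t/ (a voiceless consonant), it takes -ud, giving *oetud*.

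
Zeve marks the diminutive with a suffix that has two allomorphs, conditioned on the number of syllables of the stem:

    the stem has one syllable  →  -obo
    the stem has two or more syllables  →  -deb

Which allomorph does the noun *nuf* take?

*nuf* (one syllable) → -obo.

-obo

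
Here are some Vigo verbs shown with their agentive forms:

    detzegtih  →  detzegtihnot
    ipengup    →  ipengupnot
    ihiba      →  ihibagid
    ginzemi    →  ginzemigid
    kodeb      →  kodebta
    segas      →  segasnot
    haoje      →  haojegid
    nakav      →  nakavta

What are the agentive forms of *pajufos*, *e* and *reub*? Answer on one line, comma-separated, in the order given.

pajufosnot, egid, reubta

Looking at the final sound of each stem: -not when the stem ends in a voiceless consonant (*detzegtih*, *ipengup*, *segas*); -ta when the stem ends in a voiced consonant (*kodeb*, *nakav*); -gid when the stem ends in a vowel (*ihiba*, *ginzemi*, *haoje*).
Since the final sound of *pajufos* is /s/ (a voiceless consonant), it takes -not, giving *pajufosnot*.
The final sound of *e* is /e/, which is a vowel, so the suffix is -gid, giving *egid*.
*reub*: final sound = /b/, a voiced consonant → -ta → *reubta*.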